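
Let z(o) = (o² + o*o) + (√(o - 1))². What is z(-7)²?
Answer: 8100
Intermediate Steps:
z(o) = -1 + o + 2*o² (z(o) = (o² + o²) + (√(-1 + o))² = 2*o² + (-1 + o) = -1 + o + 2*o²)
z(-7)² = (-1 - 7 + 2*(-7)²)² = (-1 - 7 + 2*49)² = (-1 - 7 + 98)² = 90² = 8100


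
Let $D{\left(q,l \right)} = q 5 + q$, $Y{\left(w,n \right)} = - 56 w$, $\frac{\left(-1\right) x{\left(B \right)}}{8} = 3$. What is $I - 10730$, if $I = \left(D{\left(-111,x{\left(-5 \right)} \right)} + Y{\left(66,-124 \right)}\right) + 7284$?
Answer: $-7808$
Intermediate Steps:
$x{\left(B \right)} = -24$ ($x{\left(B \right)} = \left(-8\right) 3 = -24$)
$D{\left(q,l \right)} = 6 q$ ($D{\left(q,l \right)} = 5 q + q = 6 q$)
$I = 2922$ ($I = \left(6 \left(-111\right) - 3696\right) + 7284 = \left(-666 - 3696\right) + 7284 = -4362 + 7284 = 2922$)
$I - 10730 = 2922 - 10730 = -7808$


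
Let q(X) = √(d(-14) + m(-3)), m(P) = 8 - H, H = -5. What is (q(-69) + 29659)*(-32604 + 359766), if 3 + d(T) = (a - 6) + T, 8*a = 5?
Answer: 9703297758 + 817905*I*√6/2 ≈ 9.7033e+9 + 1.0017e+6*I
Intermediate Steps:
a = 5/8 (a = (⅛)*5 = 5/8 ≈ 0.62500)
m(P) = 13 (m(P) = 8 - 1*(-5) = 8 + 5 = 13)
d(T) = -67/8 + T (d(T) = -3 + ((5/8 - 6) + T) = -3 + (-43/8 + T) = -67/8 + T)
q(X) = 5*I*√6/4 (q(X) = √((-67/8 - 14) + 13) = √(-179/8 + 13) = √(-75/8) = 5*I*√6/4)
(q(-69) + 29659)*(-32604 + 359766) = (5*I*√6/4 + 29659)*(-32604 + 359766) = (29659 + 5*I*√6/4)*327162 = 9703297758 + 817905*I*√6/2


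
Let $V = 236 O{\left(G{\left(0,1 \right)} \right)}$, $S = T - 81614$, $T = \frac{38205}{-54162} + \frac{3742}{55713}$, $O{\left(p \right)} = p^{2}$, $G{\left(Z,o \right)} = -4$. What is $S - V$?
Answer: $- \frac{9543281465863}{111760278} \approx -85391.0$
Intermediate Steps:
$T = - \frac{71327443}{111760278}$ ($T = 38205 \left(- \frac{1}{54162}\right) + 3742 \cdot \frac{1}{55713} = - \frac{1415}{2006} + \frac{3742}{55713} = - \frac{71327443}{111760278} \approx -0.63822$)
$S = - \frac{9121274656135}{111760278}$ ($S = - \frac{71327443}{111760278} - 81614 = - \frac{9121274656135}{111760278} \approx -81615.0$)
$V = 3776$ ($V = 236 \left(-4\right)^{2} = 236 \cdot 16 = 3776$)
$S - V = - \frac{9121274656135}{111760278} - 3776 = - \frac{9543281465863}{111760278}$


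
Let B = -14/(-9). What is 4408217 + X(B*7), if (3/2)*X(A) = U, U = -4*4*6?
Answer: 4408153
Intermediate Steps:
B = 14/9 (B = -14*(-1/9) = 14/9 ≈ 1.5556)
U = -96 (U = -16*6 = -96)
X(A) = -64 (X(A) = (2/3)*(-96) = -64)
4408217 + X(B*7) = 4408217 - 64 = 4408153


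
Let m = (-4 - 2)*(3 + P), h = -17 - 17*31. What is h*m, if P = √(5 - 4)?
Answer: 13056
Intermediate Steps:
P = 1 (P = √1 = 1)
h = -544 (h = -17 - 527 = -544)
m = -24 (m = (-4 - 2)*(3 + 1) = -6*4 = -24)
h*m = -544*(-24) = 13056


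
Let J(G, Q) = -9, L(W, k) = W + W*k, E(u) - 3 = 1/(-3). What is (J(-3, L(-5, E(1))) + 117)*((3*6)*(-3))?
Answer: -5832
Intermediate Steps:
E(u) = 8/3 (E(u) = 3 + 1/(-3) = 3 + 1*(-⅓) = 3 - ⅓ = 8/3)
(J(-3, L(-5, E(1))) + 117)*((3*6)*(-3)) = (-9 + 117)*((3*6)*(-3)) = 108*(18*(-3)) = 108*(-54) = -5832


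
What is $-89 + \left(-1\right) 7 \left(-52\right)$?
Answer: $275$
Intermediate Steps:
$-89 + \left(-1\right) 7 \left(-52\right) = -89 - -364 = -89 + 364 = 275$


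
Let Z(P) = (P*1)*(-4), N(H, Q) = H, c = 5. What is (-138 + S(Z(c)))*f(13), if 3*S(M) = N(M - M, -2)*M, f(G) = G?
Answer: -1794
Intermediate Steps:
Z(P) = -4*P (Z(P) = P*(-4) = -4*P)
S(M) = 0 (S(M) = ((M - M)*M)/3 = (0*M)/3 = (1/3)*0 = 0)
(-138 + S(Z(c)))*f(13) = (-138 + 0)*13 = -138*13 = -1794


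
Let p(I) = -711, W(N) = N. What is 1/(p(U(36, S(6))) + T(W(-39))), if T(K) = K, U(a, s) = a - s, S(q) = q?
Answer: -1/750 ≈ -0.0013333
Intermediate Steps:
1/(p(U(36, S(6))) + T(W(-39))) = 1/(-711 - 39) = 1/(-750) = -1/750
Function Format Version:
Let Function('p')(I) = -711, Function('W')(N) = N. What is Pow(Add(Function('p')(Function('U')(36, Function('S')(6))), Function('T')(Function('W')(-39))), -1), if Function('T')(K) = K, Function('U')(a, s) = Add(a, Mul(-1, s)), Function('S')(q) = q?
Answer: Rational(-1, 750) ≈ -0.0013333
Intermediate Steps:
Pow(Add(Function('p')(Function('U')(36, Function('S')(6))), Function('T')(Function('W')(-39))), -1) = Pow(Add(-711, -39), -1) = Pow(-750, -1) = Rational(-1, 750)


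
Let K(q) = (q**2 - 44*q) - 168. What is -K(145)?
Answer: -14477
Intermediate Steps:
K(q) = -168 + q**2 - 44*q
-K(145) = -(-168 + 145**2 - 44*145) = -(-168 + 21025 - 6380) = -1*14477 = -14477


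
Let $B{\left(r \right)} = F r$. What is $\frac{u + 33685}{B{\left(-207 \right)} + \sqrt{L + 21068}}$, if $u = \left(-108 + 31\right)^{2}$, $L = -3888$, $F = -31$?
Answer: $\frac{254203038}{41160709} - \frac{79228 \sqrt{4295}}{41160709} \approx 6.0497$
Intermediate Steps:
$u = 5929$ ($u = \left(-77\right)^{2} = 5929$)
$B{\left(r \right)} = - 31 r$
$\frac{u + 33685}{B{\left(-207 \right)} + \sqrt{L + 21068}} = \frac{5929 + 33685}{\left(-31\right) \left(-207\right) + \sqrt{-3888 + 21068}} = \frac{39614}{6417 + \sqrt{17180}} = \frac{39614}{6417 + 2 \sqrt{4295}}$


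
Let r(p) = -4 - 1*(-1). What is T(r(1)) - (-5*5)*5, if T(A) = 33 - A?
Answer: 161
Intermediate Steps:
r(p) = -3 (r(p) = -4 + 1 = -3)
T(r(1)) - (-5*5)*5 = (33 - 1*(-3)) - (-5*5)*5 = (33 + 3) - (-25)*5 = 36 - 1*(-125) = 36 + 125 = 161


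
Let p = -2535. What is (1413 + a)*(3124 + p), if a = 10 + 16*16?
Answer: 988931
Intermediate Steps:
a = 266 (a = 10 + 256 = 266)
(1413 + a)*(3124 + p) = (1413 + 266)*(3124 - 2535) = 1679*589 = 988931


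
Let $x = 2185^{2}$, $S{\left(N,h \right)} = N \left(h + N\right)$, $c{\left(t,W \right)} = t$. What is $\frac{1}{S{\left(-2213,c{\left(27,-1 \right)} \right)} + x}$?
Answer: $\frac{1}{9611843} \approx 1.0404 \cdot 10^{-7}$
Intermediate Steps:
$S{\left(N,h \right)} = N \left(N + h\right)$
$x = 4774225$
$\frac{1}{S{\left(-2213,c{\left(27,-1 \right)} \right)} + x} = \frac{1}{- 2213 \left(-2213 + 27\right) + 4774225} = \frac{1}{\left(-2213\right) \left(-2186\right) + 4774225} = \frac{1}{4837618 + 4774225} = \frac{1}{9611843}$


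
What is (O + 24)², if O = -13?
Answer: 121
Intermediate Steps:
(O + 24)² = (-13 + 24)² = 11² = 121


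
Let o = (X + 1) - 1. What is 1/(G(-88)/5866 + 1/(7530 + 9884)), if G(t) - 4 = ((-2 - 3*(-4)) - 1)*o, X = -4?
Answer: -51075262/275691 ≈ -185.26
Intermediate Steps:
o = -4 (o = (-4 + 1) - 1 = -3 - 1 = -4)
G(t) = -32 (G(t) = 4 + ((-2 - 3*(-4)) - 1)*(-4) = 4 + ((-2 + 12) - 1)*(-4) = 4 + (10 - 1)*(-4) = 4 + 9*(-4) = 4 - 36 = -32)
1/(G(-88)/5866 + 1/(7530 + 9884)) = 1/(-32/5866 + 1/(7530 + 9884)) = 1/(-32*1/5866 + 1/17414) = 1/(-16/2933 + 1/17414) = 1/(-275691/51075262) = -51075262/275691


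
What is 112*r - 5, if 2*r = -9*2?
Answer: -1013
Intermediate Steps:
r = -9 (r = (-9*2)/2 = (½)*(-18) = -9)
112*r - 5 = 112*(-9) - 5 = -1008 - 5 = -1013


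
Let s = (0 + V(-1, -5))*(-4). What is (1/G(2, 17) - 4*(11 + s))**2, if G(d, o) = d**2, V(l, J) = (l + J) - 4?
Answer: 664225/16 ≈ 41514.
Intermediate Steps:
V(l, J) = -4 + J + l (V(l, J) = (J + l) - 4 = -4 + J + l)
s = 40 (s = (0 + (-4 - 5 - 1))*(-4) = (0 - 10)*(-4) = -10*(-4) = 40)
(1/G(2, 17) - 4*(11 + s))**2 = (1/(2**2) - 4*(11 + 40))**2 = (1/4 - 4*51)**2 = (1/4 - 204)**2 = (-815/4)**2 = 664225/16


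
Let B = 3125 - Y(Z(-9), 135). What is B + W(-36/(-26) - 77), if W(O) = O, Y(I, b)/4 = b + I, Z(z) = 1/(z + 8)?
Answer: 32674/13 ≈ 2513.4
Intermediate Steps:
Z(z) = 1/(8 + z)
Y(I, b) = 4*I + 4*b (Y(I, b) = 4*(b + I) = 4*(I + b) = 4*I + 4*b)
B = 2589 (B = 3125 - (4/(8 - 9) + 4*135) = 3125 - (4/(-1) + 540) = 3125 - (4*(-1) + 540) = 3125 - (-4 + 540) = 3125 - 1*536 = 3125 - 536 = 2589)
B + W(-36/(-26) - 77) = 2589 + (-36/(-26) - 77) = 2589 + (-36*(-1/26) - 77) = 2589 + (18/13 - 77) = 2589 - 983/13 = 32674/13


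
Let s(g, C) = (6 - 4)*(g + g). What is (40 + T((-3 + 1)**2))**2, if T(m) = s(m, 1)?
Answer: 3136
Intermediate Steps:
s(g, C) = 4*g (s(g, C) = 2*(2*g) = 4*g)
T(m) = 4*m
(40 + T((-3 + 1)**2))**2 = (40 + 4*(-3 + 1)**2)**2 = (40 + 4*(-2)**2)**2 = (40 + 4*4)**2 = (40 + 16)**2 = 56**2 = 3136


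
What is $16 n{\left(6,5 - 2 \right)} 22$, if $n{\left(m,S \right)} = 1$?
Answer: $352$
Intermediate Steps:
$16 n{\left(6,5 - 2 \right)} 22 = 16 \cdot 1 \cdot 22 = 16 \cdot 22 = 352$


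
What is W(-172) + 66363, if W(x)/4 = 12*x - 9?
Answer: 58071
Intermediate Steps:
W(x) = -36 + 48*x (W(x) = 4*(12*x - 9) = 4*(-9 + 12*x) = -36 + 48*x)
W(-172) + 66363 = (-36 + 48*(-172)) + 66363 = (-36 - 8256) + 66363 = -8292 + 66363 = 58071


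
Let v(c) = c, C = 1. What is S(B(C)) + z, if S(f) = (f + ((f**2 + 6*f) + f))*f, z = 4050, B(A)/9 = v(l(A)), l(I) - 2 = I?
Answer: 29565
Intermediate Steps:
l(I) = 2 + I
B(A) = 18 + 9*A (B(A) = 9*(2 + A) = 18 + 9*A)
S(f) = f*(f**2 + 8*f) (S(f) = (f + (f**2 + 7*f))*f = (f**2 + 8*f)*f = f*(f**2 + 8*f))
S(B(C)) + z = (18 + 9*1)**2*(8 + (18 + 9*1)) + 4050 = (18 + 9)**2*(8 + (18 + 9)) + 4050 = 27**2*(8 + 27) + 4050 = 729*35 + 4050 = 25515 + 4050 = 29565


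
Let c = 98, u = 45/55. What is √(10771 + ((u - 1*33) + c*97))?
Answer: √2449623/11 ≈ 142.28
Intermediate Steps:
u = 9/11 (u = 45*(1/55) = 9/11 ≈ 0.81818)
√(10771 + ((u - 1*33) + c*97)) = √(10771 + ((9/11 - 1*33) + 98*97)) = √(10771 + ((9/11 - 33) + 9506)) = √(10771 + (-354/11 + 9506)) = √(10771 + 104212/11) = √(222693/11) = √2449623/11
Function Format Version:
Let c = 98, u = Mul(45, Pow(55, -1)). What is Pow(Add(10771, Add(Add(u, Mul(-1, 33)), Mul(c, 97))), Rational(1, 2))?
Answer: Mul(Rational(1, 11), Pow(2449623, Rational(1, 2))) ≈ 142.28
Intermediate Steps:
u = Rational(9, 11) (u = Mul(45, Rational(1, 55)) = Rational(9, 11) ≈ 0.81818)
Pow(Add(10771, Add(Add(u, Mul(-1, 33)), Mul(c, 97))), Rational(1, 2)) = Pow(Add(10771, Add(Add(Rational(9, 11), Mul(-1, 33)), Mul(98, 97))), Rational(1, 2)) = Pow(Add(10771, Add(Add(Rational(9, 11), -33), 9506)), Rational(1, 2)) = Pow(Add(10771, Add(Rational(-354, 11), 9506)), Rational(1, 2)) = Pow(Add(10771, Rational(104212, 11)), Rational(1, 2)) = Pow(Rational(222693, 11), Rational(1, 2)) = Mul(Rational(1, 11), Pow(2449623, Rational(1, 2)))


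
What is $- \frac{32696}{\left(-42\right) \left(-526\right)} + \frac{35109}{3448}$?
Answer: $\frac{165723055}{19043304} \approx 8.7024$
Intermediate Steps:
$- \frac{32696}{\left(-42\right) \left(-526\right)} + \frac{35109}{3448} = - \frac{32696}{22092} + 35109 \cdot \frac{1}{3448} = \left(-32696\right) \frac{1}{22092} + \frac{35109}{3448} = - \frac{8174}{5523} + \frac{35109}{3448} = \frac{165723055}{19043304}$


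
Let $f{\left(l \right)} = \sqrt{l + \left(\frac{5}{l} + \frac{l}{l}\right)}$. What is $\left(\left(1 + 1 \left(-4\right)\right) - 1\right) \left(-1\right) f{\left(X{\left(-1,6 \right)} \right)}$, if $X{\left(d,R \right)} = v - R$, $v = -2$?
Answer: $i \sqrt{122} \approx 11.045 i$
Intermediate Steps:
$X{\left(d,R \right)} = -2 - R$
$f{\left(l \right)} = \sqrt{1 + l + \frac{5}{l}}$ ($f{\left(l \right)} = \sqrt{l + \left(\frac{5}{l} + 1\right)} = \sqrt{l + \left(1 + \frac{5}{l}\right)} = \sqrt{1 + l + \frac{5}{l}}$)
$\left(\left(1 + 1 \left(-4\right)\right) - 1\right) \left(-1\right) f{\left(X{\left(-1,6 \right)} \right)} = \left(\left(1 + 1 \left(-4\right)\right) - 1\right) \left(-1\right) \sqrt{1 - 8 + \frac{5}{-2 - 6}} = \left(\left(1 - 4\right) - 1\right) \left(-1\right) \sqrt{1 - 8 + \frac{5}{-2 - 6}} = \left(-3 - 1\right) \left(-1\right) \sqrt{1 - 8 + \frac{5}{-8}} = \left(-4\right) \left(-1\right) \sqrt{1 - 8 + 5 \left(- \frac{1}{8}\right)} = 4 \sqrt{1 - 8 - \frac{5}{8}} = 4 \sqrt{- \frac{61}{8}} = 4 \frac{i \sqrt{122}}{4} = i \sqrt{122}$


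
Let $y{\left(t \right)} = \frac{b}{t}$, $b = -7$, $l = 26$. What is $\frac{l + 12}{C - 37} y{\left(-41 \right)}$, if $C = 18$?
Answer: $- \frac{14}{41} \approx -0.34146$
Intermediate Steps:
$y{\left(t \right)} = - \frac{7}{t}$
$\frac{l + 12}{C - 37} y{\left(-41 \right)} = \frac{26 + 12}{18 - 37} \left(- \frac{7}{-41}\right) = \frac{38}{-19} \left(\left(-7\right) \left(- \frac{1}{41}\right)\right) = 38 \left(- \frac{1}{19}\right) \frac{7}{41} = \left(-2\right) \frac{7}{41} = - \frac{14}{41}$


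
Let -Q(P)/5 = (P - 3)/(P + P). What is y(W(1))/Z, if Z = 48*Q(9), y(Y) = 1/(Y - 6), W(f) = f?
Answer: 1/400 ≈ 0.0025000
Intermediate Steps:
Q(P) = -5*(-3 + P)/(2*P) (Q(P) = -5*(P - 3)/(P + P) = -5*(-3 + P)/(2*P))
y(Y) = 1/(-6 + Y)
Z = -80 (Z = 48*((5/2)*(3 - 1*9)/9) = 48*((5/2)*(1/9)*(3 - 9)) = 48*((5/2)*(1/9)*(-6)) = 48*(-5/3) = -80)
y(W(1))/Z = 1/((-6 + 1)*(-80)) = -1/80/(-5) = -1/5*(-1/80) = 1/400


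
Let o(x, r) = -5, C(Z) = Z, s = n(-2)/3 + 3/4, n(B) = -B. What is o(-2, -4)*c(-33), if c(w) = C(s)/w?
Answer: 85/396 ≈ 0.21465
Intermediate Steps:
s = 17/12 (s = -1*(-2)/3 + 3/4 = 2*(⅓) + 3*(¼) = ⅔ + ¾ = 17/12 ≈ 1.4167)
c(w) = 17/(12*w)
o(-2, -4)*c(-33) = -85/(12*(-33)) = -85*(-1)/(12*33) = -5*(-17/396) = 85/396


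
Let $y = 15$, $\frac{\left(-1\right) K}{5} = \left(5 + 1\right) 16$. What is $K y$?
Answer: $-7200$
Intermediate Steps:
$K = -480$ ($K = - 5 \left(5 + 1\right) 16 = - 5 \cdot 6 \cdot 16 = \left(-5\right) 96 = -480$)
$K y = \left(-480\right) 15 = -7200$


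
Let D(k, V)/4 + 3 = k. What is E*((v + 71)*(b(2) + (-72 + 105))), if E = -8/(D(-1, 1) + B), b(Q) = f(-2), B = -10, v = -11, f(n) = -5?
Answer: 6720/13 ≈ 516.92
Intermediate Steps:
D(k, V) = -12 + 4*k
b(Q) = -5
E = 4/13 (E = -8/((-12 + 4*(-1)) - 10) = -8/((-12 - 4) - 10) = -8/(-16 - 10) = -8/(-26) = -8*(-1/26) = 4/13 ≈ 0.30769)
E*((v + 71)*(b(2) + (-72 + 105))) = 4*((-11 + 71)*(-5 + (-72 + 105)))/13 = 4*(60*(-5 + 33))/13 = 4*(60*28)/13 = (4/13)*1680 = 6720/13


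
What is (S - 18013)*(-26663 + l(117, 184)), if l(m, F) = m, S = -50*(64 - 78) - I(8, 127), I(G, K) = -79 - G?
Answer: 457281396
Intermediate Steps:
S = 787 (S = -50*(64 - 78) - (-79 - 1*8) = -50*(-14) - (-79 - 8) = 700 - 1*(-87) = 700 + 87 = 787)
(S - 18013)*(-26663 + l(117, 184)) = (787 - 18013)*(-26663 + 117) = -17226*(-26546) = 457281396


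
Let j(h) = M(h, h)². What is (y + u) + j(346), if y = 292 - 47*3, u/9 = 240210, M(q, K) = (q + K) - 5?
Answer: 2634010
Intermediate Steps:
M(q, K) = -5 + K + q (M(q, K) = (K + q) - 5 = -5 + K + q)
j(h) = (-5 + 2*h)² (j(h) = (-5 + h + h)² = (-5 + 2*h)²)
u = 2161890 (u = 9*240210 = 2161890)
y = 151 (y = 292 - 141 = 151)
(y + u) + j(346) = (151 + 2161890) + (-5 + 2*346)² = 2162041 + (-5 + 692)² = 2162041 + 687² = 2162041 + 471969 = 2634010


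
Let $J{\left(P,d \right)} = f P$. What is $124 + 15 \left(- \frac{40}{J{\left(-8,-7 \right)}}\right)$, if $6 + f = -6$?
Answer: $\frac{471}{4} \approx 117.75$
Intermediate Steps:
$f = -12$ ($f = -6 - 6 = -12$)
$J{\left(P,d \right)} = - 12 P$
$124 + 15 \left(- \frac{40}{J{\left(-8,-7 \right)}}\right) = 124 + 15 \left(- \frac{40}{\left(-12\right) \left(-8\right)}\right) = 124 + 15 \left(- \frac{40}{96}\right) = 124 + 15 \left(\left(-40\right) \frac{1}{96}\right) = 124 + 15 \left(- \frac{5}{12}\right) = 124 - \frac{25}{4} = \frac{471}{4}$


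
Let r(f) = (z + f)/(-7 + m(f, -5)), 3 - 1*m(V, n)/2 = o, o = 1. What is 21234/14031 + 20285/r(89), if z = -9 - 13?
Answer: -284144609/313359 ≈ -906.77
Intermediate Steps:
m(V, n) = 4 (m(V, n) = 6 - 2*1 = 6 - 2 = 4)
z = -22
r(f) = 22/3 - f/3 (r(f) = (-22 + f)/(-7 + 4) = (-22 + f)/(-3) = (-22 + f)*(-1/3) = 22/3 - f/3)
21234/14031 + 20285/r(89) = 21234/14031 + 20285/(22/3 - 1/3*89) = 21234*(1/14031) + 20285/(22/3 - 89/3) = 7078/4677 + 20285/(-67/3) = 7078/4677 + 20285*(-3/67) = 7078/4677 - 60855/67 = -284144609/313359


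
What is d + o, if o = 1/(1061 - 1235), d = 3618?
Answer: 629531/174 ≈ 3618.0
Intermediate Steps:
o = -1/174 (o = 1/(-174) = -1/174 ≈ -0.0057471)
d + o = 3618 - 1/174 = 629531/174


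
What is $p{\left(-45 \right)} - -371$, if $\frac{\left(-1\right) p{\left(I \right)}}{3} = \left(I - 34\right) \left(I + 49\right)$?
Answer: $1319$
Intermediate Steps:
$p{\left(I \right)} = - 3 \left(-34 + I\right) \left(49 + I\right)$ ($p{\left(I \right)} = - 3 \left(I - 34\right) \left(I + 49\right) = - 3 \left(-34 + I\right) \left(49 + I\right)$)
$p{\left(-45 \right)} - -371 = \left(4998 - -2025 - 3 \left(-45\right)^{2}\right) - -371 = \left(4998 + 2025 - 6075\right) + 371 = 948 + 371 = 1319$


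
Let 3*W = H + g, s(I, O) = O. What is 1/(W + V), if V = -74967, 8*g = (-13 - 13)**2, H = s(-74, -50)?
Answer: -2/149911 ≈ -1.3341e-5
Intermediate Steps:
H = -50
g = 169/2 (g = (-13 - 13)**2/8 = (1/8)*(-26)**2 = (1/8)*676 = 169/2 ≈ 84.500)
W = 23/2 (W = (-50 + 169/2)/3 = (1/3)*(69/2) = 23/2 ≈ 11.500)
1/(W + V) = 1/(23/2 - 74967) = 1/(-149911/2) = -2/149911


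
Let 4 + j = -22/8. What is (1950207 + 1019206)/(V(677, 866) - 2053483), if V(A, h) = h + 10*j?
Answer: -5938826/4105369 ≈ -1.4466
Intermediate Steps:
j = -27/4 (j = -4 - 22/8 = -4 - 22*⅛ = -4 - 11/4 = -27/4 ≈ -6.7500)
V(A, h) = -135/2 + h (V(A, h) = h + 10*(-27/4) = h - 135/2 = -135/2 + h)
(1950207 + 1019206)/(V(677, 866) - 2053483) = (1950207 + 1019206)/((-135/2 + 866) - 2053483) = 2969413/(1597/2 - 2053483) = 2969413/(-4105369/2) = 2969413*(-2/4105369) = -5938826/4105369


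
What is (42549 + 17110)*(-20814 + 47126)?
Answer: 1569747608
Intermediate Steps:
(42549 + 17110)*(-20814 + 47126) = 59659*26312 = 1569747608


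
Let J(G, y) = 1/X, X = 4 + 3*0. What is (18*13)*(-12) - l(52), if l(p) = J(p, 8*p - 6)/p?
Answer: -584065/208 ≈ -2808.0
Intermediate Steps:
X = 4 (X = 4 + 0 = 4)
J(G, y) = 1/4
l(p) = 1/(4*p)
(18*13)*(-12) - l(52) = (18*13)*(-12) - 1/(4*52) = 234*(-12) - 1/(4*52) = -2808 - 1*1/208 = -2808 - 1/208 = -584065/208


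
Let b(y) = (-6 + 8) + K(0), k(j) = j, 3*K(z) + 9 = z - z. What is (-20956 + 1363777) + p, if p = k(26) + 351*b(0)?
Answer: 1342496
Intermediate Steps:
K(z) = -3 (K(z) = -3 + (z - z)/3 = -3 + (⅓)*0 = -3 + 0 = -3)
b(y) = -1 (b(y) = (-6 + 8) - 3 = 2 - 3 = -1)
p = -325 (p = 26 + 351*(-1) = 26 - 351 = -325)
(-20956 + 1363777) + p = (-20956 + 1363777) - 325 = 1342821 - 325 = 1342496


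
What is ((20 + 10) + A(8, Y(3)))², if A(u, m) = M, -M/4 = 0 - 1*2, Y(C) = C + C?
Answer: 1444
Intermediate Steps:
Y(C) = 2*C
M = 8 (M = -4*(0 - 1*2) = -4*(0 - 2) = -4*(-2) = 8)
A(u, m) = 8
((20 + 10) + A(8, Y(3)))² = ((20 + 10) + 8)² = (30 + 8)² = 38² = 1444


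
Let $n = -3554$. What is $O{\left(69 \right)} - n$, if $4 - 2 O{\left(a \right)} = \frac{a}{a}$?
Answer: $\frac{7111}{2} \approx 3555.5$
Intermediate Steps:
$O{\left(a \right)} = \frac{3}{2}$ ($O{\left(a \right)} = 2 - \frac{a \frac{1}{a}}{2} = 2 - \frac{1}{2} = \frac{3}{2}$)
$O{\left(69 \right)} - n = \frac{3}{2} - -3554 = \frac{3}{2} + 3554 = \frac{7111}{2}$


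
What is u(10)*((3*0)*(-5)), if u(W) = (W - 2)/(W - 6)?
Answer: 0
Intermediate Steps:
u(W) = (-2 + W)/(-6 + W)
u(10)*((3*0)*(-5)) = ((-2 + 10)/(-6 + 10))*((3*0)*(-5)) = (8/4)*(0*(-5)) = ((¼)*8)*0 = 2*0 = 0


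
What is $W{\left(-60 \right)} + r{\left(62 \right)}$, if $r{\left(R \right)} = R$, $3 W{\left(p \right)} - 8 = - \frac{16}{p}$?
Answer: $\frac{2914}{45} \approx 64.756$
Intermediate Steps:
$W{\left(p \right)} = \frac{8}{3} - \frac{16}{3 p}$ ($W{\left(p \right)} = \frac{8}{3} + \frac{\left(-16\right) \frac{1}{p}}{3} = \frac{8}{3} - \frac{16}{3 p}$)
$W{\left(-60 \right)} + r{\left(62 \right)} = \frac{8 \left(-2 - 60\right)}{3 \left(-60\right)} + 62 = \frac{8}{3} \left(- \frac{1}{60}\right) \left(-62\right) + 62 = \frac{124}{45} + 62 = \frac{2914}{45}$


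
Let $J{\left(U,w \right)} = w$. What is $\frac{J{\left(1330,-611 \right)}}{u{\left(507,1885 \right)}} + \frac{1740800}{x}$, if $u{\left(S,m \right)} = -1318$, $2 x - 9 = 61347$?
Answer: $\frac{1156559329}{20216802} \approx 57.208$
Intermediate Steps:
$x = 30678$ ($x = \frac{9}{2} + \frac{1}{2} \cdot 61347 = \frac{9}{2} + \frac{61347}{2} = 30678$)
$\frac{J{\left(1330,-611 \right)}}{u{\left(507,1885 \right)}} + \frac{1740800}{x} = - \frac{611}{-1318} + \frac{1740800}{30678} = \left(-611\right) \left(- \frac{1}{1318}\right) + 1740800 \cdot \frac{1}{30678} = \frac{611}{1318} + \frac{870400}{15339} = \frac{1156559329}{20216802}$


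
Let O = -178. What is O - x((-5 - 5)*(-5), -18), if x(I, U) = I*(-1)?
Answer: -128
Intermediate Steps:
x(I, U) = -I
O - x((-5 - 5)*(-5), -18) = -178 - (-1)*(-5 - 5)*(-5) = -178 - (-1)*(-10*(-5)) = -178 - (-1)*50 = -178 - 1*(-50) = -178 + 50 = -128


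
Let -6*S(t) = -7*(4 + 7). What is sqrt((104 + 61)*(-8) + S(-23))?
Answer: I*sqrt(47058)/6 ≈ 36.155*I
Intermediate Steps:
S(t) = 77/6 (S(t) = -(-1)*7*(4 + 7)/6 = -(-1)*7*11/6 = -(-1)*77/6 = -1/6*(-77) = 77/6)
sqrt((104 + 61)*(-8) + S(-23)) = sqrt((104 + 61)*(-8) + 77/6) = sqrt(165*(-8) + 77/6) = sqrt(-1320 + 77/6) = sqrt(-7843/6) = I*sqrt(47058)/6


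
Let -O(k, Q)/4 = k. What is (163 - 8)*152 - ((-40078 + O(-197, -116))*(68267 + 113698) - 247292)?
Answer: 7149675702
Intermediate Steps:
O(k, Q) = -4*k
(163 - 8)*152 - ((-40078 + O(-197, -116))*(68267 + 113698) - 247292) = (163 - 8)*152 - ((-40078 - 4*(-197))*(68267 + 113698) - 247292) = 155*152 - ((-40078 + 788)*181965 - 247292) = 23560 - (-39290*181965 - 247292) = 23560 - (-7149404850 - 247292) = 23560 - 1*(-7149652142) = 23560 + 7149652142 = 7149675702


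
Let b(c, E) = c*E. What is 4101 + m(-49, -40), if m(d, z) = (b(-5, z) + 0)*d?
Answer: -5699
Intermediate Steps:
b(c, E) = E*c
m(d, z) = -5*d*z (m(d, z) = (z*(-5) + 0)*d = (-5*z + 0)*d = (-5*z)*d = -5*d*z)
4101 + m(-49, -40) = 4101 - 5*(-49)*(-40) = 4101 - 9800 = -5699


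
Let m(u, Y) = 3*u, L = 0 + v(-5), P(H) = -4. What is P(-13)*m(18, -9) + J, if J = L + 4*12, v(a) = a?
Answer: -173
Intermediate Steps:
L = -5 (L = 0 - 5 = -5)
J = 43 (J = -5 + 4*12 = -5 + 48 = 43)
P(-13)*m(18, -9) + J = -12*18 + 43 = -4*54 + 43 = -216 + 43 = -173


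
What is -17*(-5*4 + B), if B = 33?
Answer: -221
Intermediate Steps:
-17*(-5*4 + B) = -17*(-5*4 + 33) = -17*(-20 + 33) = -17*13 = -221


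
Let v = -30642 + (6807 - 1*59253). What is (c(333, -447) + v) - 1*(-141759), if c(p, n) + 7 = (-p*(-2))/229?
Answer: 13434722/229 ≈ 58667.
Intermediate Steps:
v = -83088 (v = -30642 + (6807 - 59253) = -30642 - 52446 = -83088)
c(p, n) = -7 + 2*p/229 (c(p, n) = -7 + (-p*(-2))/229 = -7 + (2*p)*(1/229) = -7 + 2*p/229)
(c(333, -447) + v) - 1*(-141759) = ((-7 + (2/229)*333) - 83088) - 1*(-141759) = ((-7 + 666/229) - 83088) + 141759 = (-937/229 - 83088) + 141759 = -19028089/229 + 141759 = 13434722/229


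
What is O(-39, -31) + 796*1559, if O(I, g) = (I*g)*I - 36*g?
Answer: 1194929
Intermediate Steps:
O(I, g) = -36*g + g*I² (O(I, g) = g*I² - 36*g = -36*g + g*I²)
O(-39, -31) + 796*1559 = -31*(-36 + (-39)²) + 796*1559 = -31*(-36 + 1521) + 1240964 = -31*1485 + 1240964 = -46035 + 1240964 = 1194929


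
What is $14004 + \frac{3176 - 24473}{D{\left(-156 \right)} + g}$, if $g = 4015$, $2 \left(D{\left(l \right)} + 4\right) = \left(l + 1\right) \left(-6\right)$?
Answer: $\frac{20886869}{1492} \approx 13999.0$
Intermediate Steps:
$D{\left(l \right)} = -7 - 3 l$ ($D{\left(l \right)} = -4 + \frac{\left(l + 1\right) \left(-6\right)}{2} = -4 + \frac{\left(1 + l\right) \left(-6\right)}{2} = -4 + \frac{-6 - 6 l}{2} = -4 - \left(3 + 3 l\right) = -7 - 3 l$)
$14004 + \frac{3176 - 24473}{D{\left(-156 \right)} + g} = 14004 + \frac{3176 - 24473}{\left(-7 - -468\right) + 4015} = 14004 - \frac{21297}{\left(-7 + 468\right) + 4015} = 14004 - \frac{21297}{461 + 4015} = 14004 - \frac{21297}{4476} = 14004 - \frac{7099}{1492} = \frac{20886869}{1492}$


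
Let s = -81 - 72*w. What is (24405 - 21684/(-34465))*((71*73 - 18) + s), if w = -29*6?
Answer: 14814157838508/34465 ≈ 4.2983e+8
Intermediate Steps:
w = -174
s = 12447 (s = -81 - 72*(-174) = -81 + 12528 = 12447)
(24405 - 21684/(-34465))*((71*73 - 18) + s) = (24405 - 21684/(-34465))*((71*73 - 18) + 12447) = (24405 - 21684*(-1/34465))*((5183 - 18) + 12447) = (24405 + 21684/34465)*(5165 + 12447) = (841140009/34465)*17612 = 14814157838508/34465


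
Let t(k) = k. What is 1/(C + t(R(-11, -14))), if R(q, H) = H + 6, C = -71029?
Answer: -1/71037 ≈ -1.4077e-5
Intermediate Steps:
R(q, H) = 6 + H
1/(C + t(R(-11, -14))) = 1/(-71029 + (6 - 14)) = 1/(-71029 - 8) = 1/(-71037) = -1/71037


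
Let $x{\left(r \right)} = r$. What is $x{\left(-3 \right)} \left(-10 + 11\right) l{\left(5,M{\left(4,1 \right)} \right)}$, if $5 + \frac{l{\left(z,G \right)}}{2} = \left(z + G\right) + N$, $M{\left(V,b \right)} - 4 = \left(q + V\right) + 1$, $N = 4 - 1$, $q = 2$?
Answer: $-84$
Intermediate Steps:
$N = 3$ ($N = 4 - 1 = 3$)
$M{\left(V,b \right)} = 7 + V$ ($M{\left(V,b \right)} = 4 + \left(\left(2 + V\right) + 1\right) = 4 + \left(3 + V\right) = 7 + V$)
$l{\left(z,G \right)} = -4 + 2 G + 2 z$ ($l{\left(z,G \right)} = -10 + 2 \left(\left(z + G\right) + 3\right) = -10 + 2 \left(\left(G + z\right) + 3\right) = -10 + 2 \left(3 + G + z\right) = -10 + \left(6 + 2 G + 2 z\right) = -4 + 2 G + 2 z$)
$x{\left(-3 \right)} \left(-10 + 11\right) l{\left(5,M{\left(4,1 \right)} \right)} = - 3 \left(-10 + 11\right) \left(-4 + 2 \left(7 + 4\right) + 2 \cdot 5\right) = \left(-3\right) 1 \left(-4 + 2 \cdot 11 + 10\right) = - 3 \left(-4 + 22 + 10\right) = \left(-3\right) 28 = -84$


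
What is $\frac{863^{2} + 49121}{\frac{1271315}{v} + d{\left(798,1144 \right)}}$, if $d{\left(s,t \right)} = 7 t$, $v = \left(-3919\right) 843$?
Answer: $\frac{2622787889130}{26454894421} \approx 99.142$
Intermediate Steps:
$v = -3303717$
$\frac{863^{2} + 49121}{\frac{1271315}{v} + d{\left(798,1144 \right)}} = \frac{863^{2} + 49121}{\frac{1271315}{-3303717} + 7 \cdot 1144} = \frac{744769 + 49121}{1271315 \left(- \frac{1}{3303717}\right) + 8008} = \frac{793890}{- \frac{1271315}{3303717} + 8008} = \frac{793890}{\frac{26454894421}{3303717}} = 793890 \cdot \frac{3303717}{26454894421} = \frac{2622787889130}{26454894421}$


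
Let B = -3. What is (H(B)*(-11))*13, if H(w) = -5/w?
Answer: -715/3 ≈ -238.33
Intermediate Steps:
(H(B)*(-11))*13 = (-5/(-3)*(-11))*13 = (-5*(-1/3)*(-11))*13 = ((5/3)*(-11))*13 = -55/3*13 = -715/3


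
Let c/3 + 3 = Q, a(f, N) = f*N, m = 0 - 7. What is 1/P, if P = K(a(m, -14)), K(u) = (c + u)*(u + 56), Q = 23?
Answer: 1/24332 ≈ 4.1098e-5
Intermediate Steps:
m = -7
a(f, N) = N*f
c = 60 (c = -9 + 3*23 = -9 + 69 = 60)
K(u) = (56 + u)*(60 + u) (K(u) = (60 + u)*(u + 56) = (60 + u)*(56 + u) = (56 + u)*(60 + u))
P = 24332 (P = 3360 + (-14*(-7))² + 116*(-14*(-7)) = 3360 + 98² + 116*98 = 3360 + 9604 + 11368 = 24332)
1/P = 1/24332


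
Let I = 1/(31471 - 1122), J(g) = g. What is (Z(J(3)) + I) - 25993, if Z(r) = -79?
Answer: -791259127/30349 ≈ -26072.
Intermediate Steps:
I = 1/30349 ≈ 3.2950e-5
(Z(J(3)) + I) - 25993 = (-79 + 1/30349) - 25993 = -2397570/30349 - 25993 = -791259127/30349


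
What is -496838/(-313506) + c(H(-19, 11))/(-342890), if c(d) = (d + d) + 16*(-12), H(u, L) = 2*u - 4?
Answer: 42611827369/26874518085 ≈ 1.5856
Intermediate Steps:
H(u, L) = -4 + 2*u
c(d) = -192 + 2*d (c(d) = 2*d - 192 = -192 + 2*d)
-496838/(-313506) + c(H(-19, 11))/(-342890) = -496838/(-313506) + (-192 + 2*(-4 + 2*(-19)))/(-342890) = -496838*(-1/313506) + (-192 + 2*(-4 - 38))*(-1/342890) = 248419/156753 + (-192 + 2*(-42))*(-1/342890) = 248419/156753 + (-192 - 84)*(-1/342890) = 248419/156753 - 276*(-1/342890) = 248419/156753 + 138/171445 = 42611827369/26874518085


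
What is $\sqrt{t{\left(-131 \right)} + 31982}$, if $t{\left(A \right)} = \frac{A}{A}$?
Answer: $\sqrt{31983} \approx 178.84$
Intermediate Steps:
$t{\left(A \right)} = 1$
$\sqrt{t{\left(-131 \right)} + 31982} = \sqrt{1 + 31982} = \sqrt{31983}$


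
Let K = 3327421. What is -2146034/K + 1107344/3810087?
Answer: -4491976565134/12677763495627 ≈ -0.35432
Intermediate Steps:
-2146034/K + 1107344/3810087 = -2146034/3327421 + 1107344/3810087 = -4491976565134/12677763495627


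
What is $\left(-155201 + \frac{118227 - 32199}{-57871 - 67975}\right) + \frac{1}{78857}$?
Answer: $- \frac{770098184318286}{4961919011} \approx -1.552 \cdot 10^{5}$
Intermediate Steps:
$\left(-155201 + \frac{118227 - 32199}{-57871 - 67975}\right) + \frac{1}{78857} = \left(-155201 + \frac{86028}{-125846}\right) + \frac{1}{78857} = \left(-155201 + 86028 \left(- \frac{1}{125846}\right)\right) + \frac{1}{78857} = \left(-155201 - \frac{43014}{62923}\right) + \frac{1}{78857} = - \frac{9765755537}{62923} + \frac{1}{78857} = - \frac{770098184318286}{4961919011}$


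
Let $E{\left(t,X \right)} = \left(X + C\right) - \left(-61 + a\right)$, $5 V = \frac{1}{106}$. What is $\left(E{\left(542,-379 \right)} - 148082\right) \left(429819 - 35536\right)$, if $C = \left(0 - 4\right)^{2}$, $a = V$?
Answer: $- \frac{31007803390443}{530} \approx -5.8505 \cdot 10^{10}$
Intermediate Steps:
$V = \frac{1}{530}$ ($V = \frac{1}{5 \cdot 106} = \frac{1}{5} \cdot \frac{1}{106} = \frac{1}{530} \approx 0.0018868$)
$a = \frac{1}{530} \approx 0.0018868$
$C = 16$ ($C = \left(-4\right)^{2} = 16$)
$E{\left(t,X \right)} = \frac{40809}{530} + X$ ($E{\left(t,X \right)} = \left(X + 16\right) + \left(61 - \frac{1}{530}\right) = \left(16 + X\right) + \left(61 - \frac{1}{530}\right) = \left(16 + X\right) + \frac{32329}{530} = \frac{40809}{530} + X$)
$\left(E{\left(542,-379 \right)} - 148082\right) \left(429819 - 35536\right) = \left(\left(\frac{40809}{530} - 379\right) - 148082\right) \left(429819 - 35536\right) = \left(- \frac{160061}{530} - 148082\right) 394283 = \left(- \frac{78643521}{530}\right) 394283 = - \frac{31007803390443}{530}$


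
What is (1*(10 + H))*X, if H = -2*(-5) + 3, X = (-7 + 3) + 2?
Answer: -46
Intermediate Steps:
X = -2 (X = -4 + 2 = -2)
H = 13 (H = 10 + 3 = 13)
(1*(10 + H))*X = (1*(10 + 13))*(-2) = (1*23)*(-2) = 23*(-2) = -46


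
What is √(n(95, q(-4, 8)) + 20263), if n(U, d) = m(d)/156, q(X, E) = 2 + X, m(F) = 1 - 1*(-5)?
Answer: √13697814/26 ≈ 142.35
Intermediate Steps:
m(F) = 6 (m(F) = 1 + 5 = 6)
n(U, d) = 1/26 (n(U, d) = 6/156 = 6*(1/156) = 1/26)
√(n(95, q(-4, 8)) + 20263) = √(1/26 + 20263) = √(526839/26) = √13697814/26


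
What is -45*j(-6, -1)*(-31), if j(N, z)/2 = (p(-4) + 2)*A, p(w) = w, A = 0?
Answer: 0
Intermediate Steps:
j(N, z) = 0 (j(N, z) = 2*((-4 + 2)*0) = 2*(-2*0) = 2*0 = 0)
-45*j(-6, -1)*(-31) = -45*0*(-31) = 0*(-31) = 0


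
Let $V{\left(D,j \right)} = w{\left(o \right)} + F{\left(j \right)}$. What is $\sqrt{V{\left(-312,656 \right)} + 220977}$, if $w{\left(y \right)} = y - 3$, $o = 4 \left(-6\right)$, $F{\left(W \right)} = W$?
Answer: $\sqrt{221606} \approx 470.75$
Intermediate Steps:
$o = -24$
$w{\left(y \right)} = -3 + y$
$V{\left(D,j \right)} = -27 + j$ ($V{\left(D,j \right)} = \left(-3 - 24\right) + j = -27 + j$)
$\sqrt{V{\left(-312,656 \right)} + 220977} = \sqrt{\left(-27 + 656\right) + 220977} = \sqrt{629 + 220977} = \sqrt{221606}$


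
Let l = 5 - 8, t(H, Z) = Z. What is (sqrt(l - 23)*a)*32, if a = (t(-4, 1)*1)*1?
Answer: 32*I*sqrt(26) ≈ 163.17*I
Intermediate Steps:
l = -3
a = 1 (a = (1*1)*1 = 1*1 = 1)
(sqrt(l - 23)*a)*32 = (sqrt(-3 - 23)*1)*32 = (sqrt(-26)*1)*32 = ((I*sqrt(26))*1)*32 = (I*sqrt(26))*32 = 32*I*sqrt(26)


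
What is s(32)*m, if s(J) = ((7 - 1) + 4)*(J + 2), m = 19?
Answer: 6460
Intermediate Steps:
s(J) = 20 + 10*J (s(J) = (6 + 4)*(2 + J) = 10*(2 + J) = 20 + 10*J)
s(32)*m = (20 + 10*32)*19 = (20 + 320)*19 = 340*19 = 6460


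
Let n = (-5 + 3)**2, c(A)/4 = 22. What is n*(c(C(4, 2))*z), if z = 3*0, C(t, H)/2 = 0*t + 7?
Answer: 0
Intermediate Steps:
C(t, H) = 14 (C(t, H) = 2*(0*t + 7) = 2*(0 + 7) = 2*7 = 14)
c(A) = 88 (c(A) = 4*22 = 88)
z = 0
n = 4 (n = (-2)**2 = 4)
n*(c(C(4, 2))*z) = 4*(88*0) = 4*0 = 0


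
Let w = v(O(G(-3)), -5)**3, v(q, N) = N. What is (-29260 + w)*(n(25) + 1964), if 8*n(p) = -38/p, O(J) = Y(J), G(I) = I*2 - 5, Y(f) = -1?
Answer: -1154131137/20 ≈ -5.7707e+7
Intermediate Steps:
G(I) = -5 + 2*I (G(I) = 2*I - 5 = -5 + 2*I)
O(J) = -1
w = -125 (w = (-5)**3 = -125)
n(p) = -19/(4*p) (n(p) = (-38/p)/8 = -19/(4*p))
(-29260 + w)*(n(25) + 1964) = (-29260 - 125)*(-19/4/25 + 1964) = -29385*(-19/4*1/25 + 1964) = -29385*(-19/100 + 1964) = -29385*196381/100 = -1154131137/20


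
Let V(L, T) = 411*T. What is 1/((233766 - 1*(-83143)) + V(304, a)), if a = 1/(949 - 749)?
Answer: 200/63382211 ≈ 3.1555e-6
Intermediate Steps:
a = 1/200 ≈ 0.0050000
1/((233766 - 1*(-83143)) + V(304, a)) = 1/((233766 - 1*(-83143)) + 411*(1/200)) = 1/((233766 + 83143) + 411/200) = 1/(316909 + 411/200) = 1/(63382211/200) = 200/63382211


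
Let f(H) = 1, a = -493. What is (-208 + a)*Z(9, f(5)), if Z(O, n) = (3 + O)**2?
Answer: -100944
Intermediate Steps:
(-208 + a)*Z(9, f(5)) = (-208 - 493)*(3 + 9)**2 = -701*12**2 = -701*144 = -100944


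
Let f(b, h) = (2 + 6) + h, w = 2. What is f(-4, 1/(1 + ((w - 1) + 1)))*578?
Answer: 14450/3 ≈ 4816.7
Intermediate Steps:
f(b, h) = 8 + h
f(-4, 1/(1 + ((w - 1) + 1)))*578 = (8 + 1/(1 + ((2 - 1) + 1)))*578 = (8 + 1/(1 + (1 + 1)))*578 = (8 + 1/(1 + 2))*578 = (8 + 1/3)*578 = (8 + ⅓)*578 = (25/3)*578 = 14450/3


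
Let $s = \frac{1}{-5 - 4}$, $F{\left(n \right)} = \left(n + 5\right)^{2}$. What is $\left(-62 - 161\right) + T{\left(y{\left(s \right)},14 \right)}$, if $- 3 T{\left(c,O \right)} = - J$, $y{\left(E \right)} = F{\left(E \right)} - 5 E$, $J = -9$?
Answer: $-226$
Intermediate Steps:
$F{\left(n \right)} = \left(5 + n\right)^{2}$
$s = - \frac{1}{9}$ ($s = \frac{1}{-9} = - \frac{1}{9} \approx -0.11111$)
$y{\left(E \right)} = \left(5 + E\right)^{2} - 5 E$
$T{\left(c,O \right)} = -3$ ($T{\left(c,O \right)} = - \frac{\left(-1\right) \left(-9\right)}{3} = \left(- \frac{1}{3}\right) 9 = -3$)
$\left(-62 - 161\right) + T{\left(y{\left(s \right)},14 \right)} = \left(-62 - 161\right) - 3 = -223 - 3 = -226$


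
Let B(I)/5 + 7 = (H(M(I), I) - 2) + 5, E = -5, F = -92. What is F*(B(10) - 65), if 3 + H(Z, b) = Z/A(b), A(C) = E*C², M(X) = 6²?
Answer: 230828/25 ≈ 9233.1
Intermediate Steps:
M(X) = 36
A(C) = -5*C²
H(Z, b) = -3 - Z/(5*b²) (H(Z, b) = -3 + Z/((-5*b²)) = -3 + Z*(-1/(5*b²)) = -3 - Z/(5*b²))
B(I) = -35 - 36/I² (B(I) = -35 + 5*(((-3 - ⅕*36/I²) - 2) + 5) = -35 + 5*(((-3 - 36/(5*I²)) - 2) + 5) = -35 + 5*((-5 - 36/(5*I²)) + 5) = -35 + 5*(-36/(5*I²)) = -35 - 36/I²)
F*(B(10) - 65) = -92*((-35 - 36/10²) - 65) = -92*((-35 - 36*1/100) - 65) = -92*((-35 - 9/25) - 65) = -92*(-884/25 - 65) = -92*(-2509/25) = 230828/25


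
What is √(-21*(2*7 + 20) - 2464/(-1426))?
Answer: 5*I*√14483882/713 ≈ 26.688*I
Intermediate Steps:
√(-21*(2*7 + 20) - 2464/(-1426)) = √(-21*(14 + 20) - 2464*(-1/1426)) = √(-21*34 + 1232/713) = √(-714 + 1232/713) = √(-507850/713) = 5*I*√14483882/713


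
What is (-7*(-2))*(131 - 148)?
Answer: -238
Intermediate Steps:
(-7*(-2))*(131 - 148) = 14*(-17) = -238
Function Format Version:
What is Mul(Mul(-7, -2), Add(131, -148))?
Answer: -238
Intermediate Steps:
Mul(Mul(-7, -2), Add(131, -148)) = Mul(14, -17) = -238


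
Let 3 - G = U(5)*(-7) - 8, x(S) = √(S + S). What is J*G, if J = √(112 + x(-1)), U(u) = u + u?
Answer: 81*√(112 + I*√2) ≈ 857.24 + 5.4119*I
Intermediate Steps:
x(S) = √2*√S (x(S) = √(2*S) = √2*√S)
U(u) = 2*u
J = √(112 + I*√2) (J = √(112 + √2*√(-1)) = √(112 + √2*I) = √(112 + I*√2) ≈ 10.583 + 0.06681*I)
G = 81 (G = 3 - ((2*5)*(-7) - 8) = 3 - (10*(-7) - 8) = 3 - (-70 - 8) = 3 - 1*(-78) = 3 + 78 = 81)
J*G = √(112 + I*√2)*81 = 81*√(112 + I*√2)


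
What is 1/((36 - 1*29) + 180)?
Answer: 1/187 ≈ 0.0053476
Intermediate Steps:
1/((36 - 1*29) + 180) = 1/((36 - 29) + 180) = 1/(7 + 180) = 1/187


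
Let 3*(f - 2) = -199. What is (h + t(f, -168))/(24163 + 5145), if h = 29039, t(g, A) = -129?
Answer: 14455/14654 ≈ 0.98642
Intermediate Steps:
f = -193/3 (f = 2 + (⅓)*(-199) = 2 - 199/3 = -193/3 ≈ -64.333)
(h + t(f, -168))/(24163 + 5145) = (29039 - 129)/(24163 + 5145) = 28910/29308 = 28910*(1/29308) = 14455/14654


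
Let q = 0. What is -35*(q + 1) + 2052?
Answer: 2017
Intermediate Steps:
-35*(q + 1) + 2052 = -35*(0 + 1) + 2052 = -35*1 + 2052 = -35 + 2052 = 2017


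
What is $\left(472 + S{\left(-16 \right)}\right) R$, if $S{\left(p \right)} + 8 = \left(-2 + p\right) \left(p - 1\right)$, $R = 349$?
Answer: $268730$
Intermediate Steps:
$S{\left(p \right)} = -8 + \left(-1 + p\right) \left(-2 + p\right)$ ($S{\left(p \right)} = -8 + \left(-2 + p\right) \left(p - 1\right) = -8 + \left(-2 + p\right) \left(-1 + p\right) = -8 + \left(-1 + p\right) \left(-2 + p\right)$)
$\left(472 + S{\left(-16 \right)}\right) R = \left(472 - \left(-42 - 256\right)\right) 349 = \left(472 + \left(-6 + 256 + 48\right)\right) 349 = \left(472 + 298\right) 349 = 770 \cdot 349 = 268730$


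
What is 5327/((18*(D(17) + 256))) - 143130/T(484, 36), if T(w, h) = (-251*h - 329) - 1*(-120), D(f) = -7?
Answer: 138151355/8287218 ≈ 16.670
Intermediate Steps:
T(w, h) = -209 - 251*h (T(w, h) = (-329 - 251*h) + 120 = -209 - 251*h)
5327/((18*(D(17) + 256))) - 143130/T(484, 36) = 5327/((18*(-7 + 256))) - 143130/(-209 - 251*36) = 5327/((18*249)) - 143130/(-209 - 9036) = 5327/4482 - 143130/(-9245) = 5327*(1/4482) - 143130*(-1/9245) = 5327/4482 + 28626/1849 = 138151355/8287218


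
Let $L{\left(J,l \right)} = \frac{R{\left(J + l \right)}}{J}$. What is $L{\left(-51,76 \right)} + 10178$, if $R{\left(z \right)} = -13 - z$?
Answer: $\frac{519116}{51} \approx 10179.0$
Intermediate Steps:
$L{\left(J,l \right)} = \frac{-13 - J - l}{J}$ ($L{\left(J,l \right)} = \frac{-13 - \left(J + l\right)}{J} = \frac{-13 - J - l}{J}$)
$L{\left(-51,76 \right)} + 10178 = \frac{-13 - -51 - 76}{-51} + 10178 = - \frac{-13 + 51 - 76}{51} + 10178 = \left(- \frac{1}{51}\right) \left(-38\right) + 10178 = \frac{38}{51} + 10178 = \frac{519116}{51}$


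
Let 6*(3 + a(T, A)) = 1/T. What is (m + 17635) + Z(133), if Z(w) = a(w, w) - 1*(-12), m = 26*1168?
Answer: 38313577/798 ≈ 48012.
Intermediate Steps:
a(T, A) = -3 + 1/(6*T)
m = 30368
Z(w) = 9 + 1/(6*w) (Z(w) = (-3 + 1/(6*w)) - 1*(-12) = (-3 + 1/(6*w)) + 12 = 9 + 1/(6*w))
(m + 17635) + Z(133) = (30368 + 17635) + (9 + (⅙)/133) = 48003 + (9 + (⅙)*(1/133)) = 48003 + (9 + 1/798) = 48003 + 7183/798 = 38313577/798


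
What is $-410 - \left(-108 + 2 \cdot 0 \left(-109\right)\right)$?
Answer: $-302$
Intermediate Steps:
$-410 - \left(-108 + 2 \cdot 0 \left(-109\right)\right) = -410 - \left(-108 + 0 \left(-109\right)\right) = -410 - \left(-108 + 0\right) = -410 - -108 = -410 + 108 = -302$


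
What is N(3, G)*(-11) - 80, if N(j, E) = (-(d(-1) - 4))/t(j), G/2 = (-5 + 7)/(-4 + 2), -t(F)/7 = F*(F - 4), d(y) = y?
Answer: -1735/21 ≈ -82.619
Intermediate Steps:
t(F) = -7*F*(-4 + F) (t(F) = -7*F*(F - 4) = -7*F*(-4 + F))
G = -2 (G = 2*((-5 + 7)/(-4 + 2)) = 2*(2/(-2)) = 2*(2*(-1/2)) = 2*(-1) = -2)
N(j, E) = 5/(7*j*(4 - j)) (N(j, E) = (-(-1 - 4))/((7*j*(4 - j))) = (-1*(-5))*(1/(7*j*(4 - j))) = 5*(1/(7*j*(4 - j))) = 5/(7*j*(4 - j)))
N(3, G)*(-11) - 80 = -5/7/(3*(-4 + 3))*(-11) - 80 = -5/7*1/3/(-1)*(-11) - 80 = -5/7*1/3*(-1)*(-11) - 80 = (5/21)*(-11) - 80 = -55/21 - 80 = -1735/21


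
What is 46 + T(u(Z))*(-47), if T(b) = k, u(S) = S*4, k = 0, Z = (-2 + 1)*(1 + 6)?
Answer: 46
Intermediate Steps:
Z = -7 (Z = -1*7 = -7)
u(S) = 4*S
T(b) = 0
46 + T(u(Z))*(-47) = 46 + 0*(-47) = 46 + 0 = 46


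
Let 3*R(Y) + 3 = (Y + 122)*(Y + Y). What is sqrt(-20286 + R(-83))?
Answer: 67*I*sqrt(5) ≈ 149.82*I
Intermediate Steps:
R(Y) = -1 + 2*Y*(122 + Y)/3 (R(Y) = -1 + ((Y + 122)*(Y + Y))/3 = -1 + ((122 + Y)*(2*Y))/3 = -1 + (2*Y*(122 + Y))/3 = -1 + 2*Y*(122 + Y)/3)
sqrt(-20286 + R(-83)) = sqrt(-20286 + (-1 + (2/3)*(-83)**2 + (244/3)*(-83))) = sqrt(-20286 + (-1 + (2/3)*6889 - 20252/3)) = sqrt(-20286 + (-1 + 13778/3 - 20252/3)) = sqrt(-20286 - 2159) = sqrt(-22445) = 67*I*sqrt(5)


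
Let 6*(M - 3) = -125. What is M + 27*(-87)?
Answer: -14201/6 ≈ -2366.8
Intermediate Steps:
M = -107/6 (M = 3 + (⅙)*(-125) = 3 - 125/6 = -107/6 ≈ -17.833)
M + 27*(-87) = -107/6 + 27*(-87) = -107/6 - 2349 = -14201/6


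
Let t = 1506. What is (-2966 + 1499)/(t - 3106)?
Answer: 1467/1600 ≈ 0.91687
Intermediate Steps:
(-2966 + 1499)/(t - 3106) = (-2966 + 1499)/(1506 - 3106) = -1467/(-1600) = -1467*(-1/1600) = 1467/1600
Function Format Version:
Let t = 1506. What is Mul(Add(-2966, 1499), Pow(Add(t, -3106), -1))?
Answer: Rational(1467, 1600) ≈ 0.91687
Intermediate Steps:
Mul(Add(-2966, 1499), Pow(Add(t, -3106), -1)) = Mul(Add(-2966, 1499), Pow(Add(1506, -3106), -1)) = Mul(-1467, Pow(-1600, -1)) = Mul(-1467, Rational(-1, 1600)) = Rational(1467, 1600)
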